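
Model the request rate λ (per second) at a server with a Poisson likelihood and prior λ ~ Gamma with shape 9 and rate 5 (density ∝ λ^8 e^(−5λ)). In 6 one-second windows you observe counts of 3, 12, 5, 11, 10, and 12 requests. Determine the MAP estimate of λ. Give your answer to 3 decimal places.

λ̂_MAP = 5.545

Σxᵢ = 3+12+5+11+10+12 = 53, with n = 6.
Posterior ∝ λ^8e^(−5λ) · λ^53e^(−6λ) = λ^61e^(−11λ), i.e. Gamma(shape=62, rate=11).
The mode of a Gamma(a, b) with a ≥ 1 (shape–rate) is (a−1)/b = 61/11 ≈ 5.545.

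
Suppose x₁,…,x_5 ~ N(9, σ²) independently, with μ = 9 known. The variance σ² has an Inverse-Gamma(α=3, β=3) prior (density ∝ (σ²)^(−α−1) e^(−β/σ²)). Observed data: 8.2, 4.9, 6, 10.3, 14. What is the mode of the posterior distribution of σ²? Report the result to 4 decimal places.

σ̂²_MAP = 4.5492

Sum of squared deviations about the known mean: SS = (8.2−9)² + (4.9−9)² + (6−9)² + (10.3−9)² + (14−9)² = 53.14.
The Normal likelihood contributes (σ²)^(−n/2) exp(−SS/(2σ²)), so the posterior is Inverse-Gamma(α + n/2, β + SS/2) = Inverse-Gamma(5.5, 29.57).
The mode of Inverse-Gamma(a, b) is b/(a+1) = 29.57/6.5 ≈ 4.5492.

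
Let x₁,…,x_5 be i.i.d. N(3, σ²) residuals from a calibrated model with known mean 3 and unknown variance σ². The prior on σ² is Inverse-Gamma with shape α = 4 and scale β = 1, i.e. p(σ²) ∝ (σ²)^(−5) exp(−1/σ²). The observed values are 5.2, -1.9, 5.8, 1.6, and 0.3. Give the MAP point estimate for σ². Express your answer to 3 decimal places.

Sum of squared deviations about the known mean: SS = (5.2−3)² + (-1.9−3)² + (5.8−3)² + (1.6−3)² + (0.3−3)² = 45.94.
The Normal likelihood contributes (σ²)^(−n/2) exp(−SS/(2σ²)), so the posterior is Inverse-Gamma(α + n/2, β + SS/2) = Inverse-Gamma(6.5, 23.97).
The mode of Inverse-Gamma(a, b) is b/(a+1) = 23.97/7.5 ≈ 3.196.

σ̂²_MAP = 3.196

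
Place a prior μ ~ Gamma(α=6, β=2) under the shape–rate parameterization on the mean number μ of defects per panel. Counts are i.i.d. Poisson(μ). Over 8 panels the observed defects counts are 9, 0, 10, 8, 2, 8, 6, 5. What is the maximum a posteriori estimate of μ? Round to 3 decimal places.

μ̂_MAP = 5.300

Σxᵢ = 9+0+10+8+2+8+6+5 = 48, with n = 8.
Posterior ∝ μ^5e^(−2μ) · μ^48e^(−8μ) = μ^53e^(−10μ), i.e. Gamma(shape=54, rate=10).
The mode of a Gamma(a, b) with a ≥ 1 (shape–rate) is (a−1)/b = 53/10 ≈ 5.300.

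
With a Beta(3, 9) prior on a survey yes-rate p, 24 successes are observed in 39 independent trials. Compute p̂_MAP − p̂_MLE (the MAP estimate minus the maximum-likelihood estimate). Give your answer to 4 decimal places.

MAP − MLE = -0.0848

Posterior is Beta(27, 24); MAP = (27−1)/(51−2) = 26/49 ≈ 0.53061.
MLE ignores the prior: p̂_MLE = k/n = 24/39 ≈ 0.61538.
Difference = 26/49 − 24/39 = -54/637 ≈ -0.0848.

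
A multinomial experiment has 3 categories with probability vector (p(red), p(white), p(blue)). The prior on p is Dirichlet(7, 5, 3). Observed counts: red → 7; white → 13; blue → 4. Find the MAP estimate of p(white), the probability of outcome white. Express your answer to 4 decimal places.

The posterior is Dirichlet(αᵢ + nᵢ) = Dirichlet(14, 18, 7).
For a Dirichlet(a₁,…,a_K) with all aᵢ > 1, the mode has j-th component (aⱼ − 1)/(Σaᵢ − K).
Here Σaᵢ = 39 and K = 3, so p(white) = (18 − 1)/(39 − 3) = 17/36 ≈ 0.4722.

MAP estimate of p(white) = 0.4722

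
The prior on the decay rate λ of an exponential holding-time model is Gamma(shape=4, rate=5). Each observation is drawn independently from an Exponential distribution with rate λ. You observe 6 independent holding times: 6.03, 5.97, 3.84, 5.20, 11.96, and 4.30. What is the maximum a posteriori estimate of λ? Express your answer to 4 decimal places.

The Exponential(rate=λ) likelihood is ∝ λ^n e^(−λΣtᵢ). Here n = 6 and Σtᵢ = 6.03 + 5.97 + 3.84 + 5.20 + 11.96 + 4.30 = 37.30.
Posterior ∝ λ^3e^(−5λ) · λ^6e^(−37.30λ) = λ^9e^(−42.30λ), i.e. Gamma(10, 42.30).
Mode = (a−1)/b = 9/42.30 ≈ 0.2128.

λ̂_MAP = 0.2128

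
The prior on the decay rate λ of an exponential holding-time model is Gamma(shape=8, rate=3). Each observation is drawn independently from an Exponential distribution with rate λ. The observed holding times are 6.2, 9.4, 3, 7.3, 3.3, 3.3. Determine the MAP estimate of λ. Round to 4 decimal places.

λ̂_MAP = 0.3662

The Exponential(rate=λ) likelihood is ∝ λ^n e^(−λΣtᵢ). Here n = 6 and Σtᵢ = 6.2 + 9.4 + 3 + 7.3 + 3.3 + 3.3 = 32.5.
Posterior ∝ λ^7e^(−3λ) · λ^6e^(−32.5λ) = λ^13e^(−35.5λ), i.e. Gamma(14, 35.5).
Mode = (a−1)/b = 13/35.5 ≈ 0.3662.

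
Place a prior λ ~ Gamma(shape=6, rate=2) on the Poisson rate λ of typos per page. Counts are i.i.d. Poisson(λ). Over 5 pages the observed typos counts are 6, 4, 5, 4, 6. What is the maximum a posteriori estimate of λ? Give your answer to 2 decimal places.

λ̂_MAP = 4.29

Σxᵢ = 6+4+5+4+6 = 25, with n = 5.
Posterior ∝ λ^5e^(−2λ) · λ^25e^(−5λ) = λ^30e^(−7λ), i.e. Gamma(shape=31, rate=7).
The mode of a Gamma(a, b) with a ≥ 1 (shape–rate) is (a−1)/b = 30/7 ≈ 4.29.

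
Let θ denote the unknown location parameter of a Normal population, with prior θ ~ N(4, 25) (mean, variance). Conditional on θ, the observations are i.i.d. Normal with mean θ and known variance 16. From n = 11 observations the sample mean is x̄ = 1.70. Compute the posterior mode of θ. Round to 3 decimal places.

θ̂_MAP = 1.826

n = 11, x̄ = 1.70.
For a Normal prior and Normal likelihood with known variance, the posterior is Normal; its mode equals its mean, the precision-weighted average.
Prior precision 1/σ₀² = 1/25 = 0.04; data precision n/σ² = 11/16 = 0.6875.
θ̂ = (0.04·4 + 0.6875·1.7) / (0.04 + 0.6875) = 1.32875/0.7275 = 1063/582 ≈ 1.826.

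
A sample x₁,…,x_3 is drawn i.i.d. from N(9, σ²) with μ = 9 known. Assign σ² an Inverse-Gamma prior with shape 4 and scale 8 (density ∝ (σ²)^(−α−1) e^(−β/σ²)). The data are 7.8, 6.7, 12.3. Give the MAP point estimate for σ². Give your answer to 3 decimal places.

Sum of squared deviations about the known mean: SS = (7.8−9)² + (6.7−9)² + (12.3−9)² = 17.62.
The Normal likelihood contributes (σ²)^(−n/2) exp(−SS/(2σ²)), so the posterior is Inverse-Gamma(α + n/2, β + SS/2) = Inverse-Gamma(5.5, 16.81).
The mode of Inverse-Gamma(a, b) is b/(a+1) = 16.81/6.5 ≈ 2.586.

σ̂²_MAP = 2.586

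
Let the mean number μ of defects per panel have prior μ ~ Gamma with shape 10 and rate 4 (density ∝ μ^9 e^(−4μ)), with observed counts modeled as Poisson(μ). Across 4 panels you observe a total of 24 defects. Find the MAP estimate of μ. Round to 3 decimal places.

μ̂_MAP = 4.125

Σxᵢ = 24, n = 4.
Posterior ∝ μ^9e^(−4μ) · μ^24e^(−4μ) = μ^33e^(−8μ), i.e. Gamma(shape=34, rate=8).
The mode of a Gamma(a, b) with a ≥ 1 (shape–rate) is (a−1)/b = 33/8 ≈ 4.125.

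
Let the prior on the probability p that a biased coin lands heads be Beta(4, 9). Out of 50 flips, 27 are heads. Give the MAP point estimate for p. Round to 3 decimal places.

Prior: Beta(4, 9).
Data: 27 successes in 50 trials. The binomial likelihood contributes p^27(1−p)^23, so the posterior is Beta(4+27, 9+23) = Beta(31, 32).
For Beta(a, b) with a, b > 1 the mode is (a−1)/(a+b−2) = 30/61 ≈ 0.492.

p̂_MAP = 0.492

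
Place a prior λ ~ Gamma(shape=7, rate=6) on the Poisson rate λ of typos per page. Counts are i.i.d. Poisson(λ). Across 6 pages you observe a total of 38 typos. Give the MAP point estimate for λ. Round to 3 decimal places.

λ̂_MAP = 3.667

Σxᵢ = 38, n = 6.
Posterior ∝ λ^6e^(−6λ) · λ^38e^(−6λ) = λ^44e^(−12λ), i.e. Gamma(shape=45, rate=12).
The mode of a Gamma(a, b) with a ≥ 1 (shape–rate) is (a−1)/b = 44/12 ≈ 3.667.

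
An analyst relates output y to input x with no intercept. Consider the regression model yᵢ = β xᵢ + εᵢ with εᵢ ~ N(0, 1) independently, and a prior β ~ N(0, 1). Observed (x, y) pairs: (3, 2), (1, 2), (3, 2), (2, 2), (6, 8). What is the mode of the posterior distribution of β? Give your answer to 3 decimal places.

β̂_MAP = 1.100

log p(β | y) = −Σ(yᵢ − βxᵢ)²/(2·1) − β²/(2·1) + const.
Setting the derivative to zero: Σxᵢ(yᵢ − βxᵢ)/1 − β/1 = 0, so β = Σxᵢyᵢ / (Σxᵢ² + σ²/τ²).
Σxᵢyᵢ = 3·2 + 1·2 + 3·2 + 2·2 + 6·8 = 66; Σxᵢ² = 59; σ²/τ² = 1.
β̂_MAP = 66 / (59 + 1) = 66/60 ≈ 1.100.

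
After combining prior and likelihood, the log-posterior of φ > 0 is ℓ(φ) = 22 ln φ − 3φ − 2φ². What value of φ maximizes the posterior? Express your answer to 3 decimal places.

φ̂_MAP = 2.000

ℓ'(φ) = 22/φ − 3 − 4φ. Setting this to zero and multiplying by φ: 4φ² + 3φ − 22 = 0.
φ = (−3 + √(3² + 4·4·22)) / (2·4) = (−3 + √361) / 8 = (−3 + 19)/8 = 2.
ℓ''(φ) = −22/φ² − 4 < 0, confirming a maximum.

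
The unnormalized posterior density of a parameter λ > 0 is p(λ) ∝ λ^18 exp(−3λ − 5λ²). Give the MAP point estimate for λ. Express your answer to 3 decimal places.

λ̂_MAP = 1.200

ℓ'(λ) = 18/λ − 3 − 10λ. Setting this to zero and multiplying by λ: 10λ² + 3λ − 18 = 0.
λ = (−3 + √(3² + 4·10·18)) / (2·10) = (−3 + √729) / 20 = (−3 + 27)/20 = 6/5.
ℓ''(λ) = −18/λ² − 10 < 0, confirming a maximum.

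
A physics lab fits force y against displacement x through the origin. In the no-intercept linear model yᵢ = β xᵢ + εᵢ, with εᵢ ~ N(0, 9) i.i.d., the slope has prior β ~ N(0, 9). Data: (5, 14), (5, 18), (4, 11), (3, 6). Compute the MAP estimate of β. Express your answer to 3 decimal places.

β̂_MAP = 2.921

log p(β | y) = −Σ(yᵢ − βxᵢ)²/(2·9) − β²/(2·9) + const.
Setting the derivative to zero: Σxᵢ(yᵢ − βxᵢ)/9 − β/9 = 0, so β = Σxᵢyᵢ / (Σxᵢ² + σ²/τ²).
Σxᵢyᵢ = 5·14 + 5·18 + 4·11 + 3·6 = 222; Σxᵢ² = 75; σ²/τ² = 1.
β̂_MAP = 222 / (75 + 1) = 222/76 ≈ 2.921.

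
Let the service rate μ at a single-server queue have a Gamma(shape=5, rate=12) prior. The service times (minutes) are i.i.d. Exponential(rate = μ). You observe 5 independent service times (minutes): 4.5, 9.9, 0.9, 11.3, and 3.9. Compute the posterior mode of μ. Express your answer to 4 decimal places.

μ̂_MAP = 0.2118

The Exponential(rate=μ) likelihood is ∝ μ^n e^(−μΣtᵢ). Here n = 5 and Σtᵢ = 4.5 + 9.9 + 0.9 + 11.3 + 3.9 = 30.5.
Posterior ∝ μ^4e^(−12μ) · μ^5e^(−30.5μ) = μ^9e^(−42.5μ), i.e. Gamma(10, 42.5).
Mode = (a−1)/b = 9/42.5 ≈ 0.2118.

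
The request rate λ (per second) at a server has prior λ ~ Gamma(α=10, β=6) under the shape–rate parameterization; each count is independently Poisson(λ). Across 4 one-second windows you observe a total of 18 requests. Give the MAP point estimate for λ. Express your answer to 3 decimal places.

λ̂_MAP = 2.700

Σxᵢ = 18, n = 4.
Posterior ∝ λ^9e^(−6λ) · λ^18e^(−4λ) = λ^27e^(−10λ), i.e. Gamma(shape=28, rate=10).
The mode of a Gamma(a, b) with a ≥ 1 (shape–rate) is (a−1)/b = 27/10 ≈ 2.700.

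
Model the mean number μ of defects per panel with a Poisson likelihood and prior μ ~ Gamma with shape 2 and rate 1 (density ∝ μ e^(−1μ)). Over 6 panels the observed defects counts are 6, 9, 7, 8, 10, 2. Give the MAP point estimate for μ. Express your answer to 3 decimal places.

Σxᵢ = 6+9+7+8+10+2 = 42, with n = 6.
Posterior ∝ μe^(−1μ) · μ^42e^(−6μ) = μ^43e^(−7μ), i.e. Gamma(shape=44, rate=7).
The mode of a Gamma(a, b) with a ≥ 1 (shape–rate) is (a−1)/b = 43/7 ≈ 6.143.

μ̂_MAP = 6.143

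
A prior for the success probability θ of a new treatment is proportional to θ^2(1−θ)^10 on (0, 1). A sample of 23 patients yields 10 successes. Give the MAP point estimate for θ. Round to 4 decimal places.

θ̂_MAP = 0.3429

The prior density ∝ θ^2(1−θ)^10 is the kernel of Beta(3, 11).
Data: 10 successes in 23 trials. The binomial likelihood contributes θ^10(1−θ)^13, so the posterior is Beta(3+10, 11+13) = Beta(13, 24).
For Beta(a, b) with a, b > 1 the mode is (a−1)/(a+b−2) = 12/35 ≈ 0.3429.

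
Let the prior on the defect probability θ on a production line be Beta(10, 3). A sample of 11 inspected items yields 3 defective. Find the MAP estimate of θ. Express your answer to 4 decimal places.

Prior: Beta(10, 3).
Data: 3 successes in 11 trials. The binomial likelihood contributes θ^3(1−θ)^8, so the posterior is Beta(10+3, 3+8) = Beta(13, 11).
For Beta(a, b) with a, b > 1 the mode is (a−1)/(a+b−2) = 12/22 ≈ 0.5455.

θ̂_MAP = 0.5455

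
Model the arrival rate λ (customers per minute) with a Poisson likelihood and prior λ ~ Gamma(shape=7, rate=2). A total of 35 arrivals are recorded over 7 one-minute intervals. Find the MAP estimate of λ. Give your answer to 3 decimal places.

λ̂_MAP = 4.556

Σxᵢ = 35, n = 7.
Posterior ∝ λ^6e^(−2λ) · λ^35e^(−7λ) = λ^41e^(−9λ), i.e. Gamma(shape=42, rate=9).
The mode of a Gamma(a, b) with a ≥ 1 (shape–rate) is (a−1)/b = 41/9 ≈ 4.556.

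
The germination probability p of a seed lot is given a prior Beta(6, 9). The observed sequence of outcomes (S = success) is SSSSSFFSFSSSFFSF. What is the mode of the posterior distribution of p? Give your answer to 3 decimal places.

p̂_MAP = 0.517

Prior: Beta(6, 9).
Data: 10 successes in 16 trials (from the sequence). The binomial likelihood contributes p^10(1−p)^6, so the posterior is Beta(6+10, 9+6) = Beta(16, 15).
For Beta(a, b) with a, b > 1 the mode is (a−1)/(a+b−2) = 15/29 ≈ 0.517.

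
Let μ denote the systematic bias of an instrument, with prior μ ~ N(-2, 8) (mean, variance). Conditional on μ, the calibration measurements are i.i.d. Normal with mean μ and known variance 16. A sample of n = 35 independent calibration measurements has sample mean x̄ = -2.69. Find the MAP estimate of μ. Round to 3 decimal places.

n = 35, x̄ = -2.69.
For a Normal prior and Normal likelihood with known variance, the posterior is Normal; its mode equals its mean, the precision-weighted average.
Prior precision 1/σ₀² = 1/8 = 0.125; data precision n/σ² = 35/16 = 2.1875.
μ̂ = (0.125·(-2) + 2.1875·(-2.69)) / (0.125 + 2.1875) = (-6.134375)/2.3125 = -1963/740 ≈ -2.653.

μ̂_MAP = -2.653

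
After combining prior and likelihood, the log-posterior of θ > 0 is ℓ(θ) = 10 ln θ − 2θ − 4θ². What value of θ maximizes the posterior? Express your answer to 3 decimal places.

θ̂_MAP = 1.000

ℓ'(θ) = 10/θ − 2 − 8θ. Setting this to zero and multiplying by θ: 8θ² + 2θ − 10 = 0.
θ = (−2 + √(2² + 4·8·10)) / (2·8) = (−2 + √324) / 16 = (−2 + 18)/16 = 1.
ℓ''(θ) = −10/θ² − 8 < 0, confirming a maximum.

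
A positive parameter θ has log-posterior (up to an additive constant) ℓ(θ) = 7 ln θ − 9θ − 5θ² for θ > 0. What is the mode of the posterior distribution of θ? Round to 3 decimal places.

θ̂_MAP = 0.500

ℓ'(θ) = 7/θ − 9 − 10θ. Setting this to zero and multiplying by θ: 10θ² + 9θ − 7 = 0.
θ = (−9 + √(9² + 4·10·7)) / (2·10) = (−9 + √361) / 20 = (−9 + 19)/20 = 1/2.
ℓ''(θ) = −7/θ² − 10 < 0, confirming a maximum.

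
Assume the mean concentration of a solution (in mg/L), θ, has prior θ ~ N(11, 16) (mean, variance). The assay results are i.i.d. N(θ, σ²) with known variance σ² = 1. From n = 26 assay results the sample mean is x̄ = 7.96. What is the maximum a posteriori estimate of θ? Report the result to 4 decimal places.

n = 26, x̄ = 7.96.
For a Normal prior and Normal likelihood with known variance, the posterior is Normal; its mode equals its mean, the precision-weighted average.
Prior precision 1/σ₀² = 1/16 = 0.0625; data precision n/σ² = 26/1 = 26.
θ̂ = (0.0625·11 + 26·7.96) / (0.0625 + 26) = 207.6475/26.0625 = 83059/10425 ≈ 7.9673.

θ̂_MAP = 7.9673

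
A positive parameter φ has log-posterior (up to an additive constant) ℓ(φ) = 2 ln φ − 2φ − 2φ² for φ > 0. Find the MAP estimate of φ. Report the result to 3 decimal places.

φ̂_MAP = 0.500

ℓ'(φ) = 2/φ − 2 − 4φ. Setting this to zero and multiplying by φ: 4φ² + 2φ − 2 = 0.
φ = (−2 + √(2² + 4·4·2)) / (2·4) = (−2 + √36) / 8 = (−2 + 6)/8 = 1/2.
ℓ''(φ) = −2/φ² − 4 < 0, confirming a maximum.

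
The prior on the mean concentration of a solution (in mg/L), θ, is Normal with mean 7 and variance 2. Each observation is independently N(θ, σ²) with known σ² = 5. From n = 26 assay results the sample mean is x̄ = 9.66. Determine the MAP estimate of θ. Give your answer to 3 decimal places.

n = 26, x̄ = 9.66.
For a Normal prior and Normal likelihood with known variance, the posterior is Normal; its mode equals its mean, the precision-weighted average.
Prior precision 1/σ₀² = 1/2 = 0.5; data precision n/σ² = 26/5 = 5.2.
θ̂ = (0.5·7 + 5.2·9.66) / (0.5 + 5.2) = 53.732/5.7 = 707/75 ≈ 9.427.

θ̂_MAP = 9.427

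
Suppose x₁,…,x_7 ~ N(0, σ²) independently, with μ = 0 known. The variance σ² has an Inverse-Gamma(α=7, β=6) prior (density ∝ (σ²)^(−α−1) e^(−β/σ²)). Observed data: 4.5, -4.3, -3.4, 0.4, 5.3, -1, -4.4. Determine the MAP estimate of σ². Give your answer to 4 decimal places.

Sum of squared deviations about the known mean: SS = (4.5−0)² + (-4.3−0)² + (-3.4−0)² + (0.4−0)² + (5.3−0)² + (-1−0)² + (-4.4−0)² = 98.91.
The Normal likelihood contributes (σ²)^(−n/2) exp(−SS/(2σ²)), so the posterior is Inverse-Gamma(α + n/2, β + SS/2) = Inverse-Gamma(10.5, 55.455).
The mode of Inverse-Gamma(a, b) is b/(a+1) = 55.455/11.5 ≈ 4.8222.

σ̂²_MAP = 4.8222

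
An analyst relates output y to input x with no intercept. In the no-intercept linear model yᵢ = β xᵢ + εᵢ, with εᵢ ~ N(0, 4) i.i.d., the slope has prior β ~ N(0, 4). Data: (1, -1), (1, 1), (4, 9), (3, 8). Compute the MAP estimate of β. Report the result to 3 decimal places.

log p(β | y) = −Σ(yᵢ − βxᵢ)²/(2·4) − β²/(2·4) + const.
Setting the derivative to zero: Σxᵢ(yᵢ − βxᵢ)/4 − β/4 = 0, so β = Σxᵢyᵢ / (Σxᵢ² + σ²/τ²).
Σxᵢyᵢ = 1·(-1) + 1·1 + 4·9 + 3·8 = 60; Σxᵢ² = 27; σ²/τ² = 1.
β̂_MAP = 60 / (27 + 1) = 60/28 ≈ 2.143.

β̂_MAP = 2.143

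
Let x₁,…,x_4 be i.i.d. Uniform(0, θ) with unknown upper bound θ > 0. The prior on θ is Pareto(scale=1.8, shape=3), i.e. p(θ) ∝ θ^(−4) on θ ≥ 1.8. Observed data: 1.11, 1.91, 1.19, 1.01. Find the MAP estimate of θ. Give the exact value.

The Uniform(0, θ) likelihood is θ^(−n) for θ ≥ max(xᵢ), zero otherwise. Here max(xᵢ) = 1.91.
Posterior ∝ θ^(−4) · θ^(−4) = θ^(−8) on θ ≥ max(1.8, 1.91) = 1.91.
This density is strictly decreasing in θ, so the posterior mode lies at the lower boundary of the support.

θ̂_MAP = 1.91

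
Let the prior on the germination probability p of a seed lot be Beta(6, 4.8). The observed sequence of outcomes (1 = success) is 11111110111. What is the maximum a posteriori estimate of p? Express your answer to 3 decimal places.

p̂_MAP = 0.758

Prior: Beta(6, 4.8).
Data: 10 successes in 11 trials (from the sequence). The binomial likelihood contributes p^10(1−p)^1, so the posterior is Beta(6+10, 4.8+1) = Beta(16, 5.8).
For Beta(a, b) with a, b > 1 the mode is (a−1)/(a+b−2) = 15/19.8 ≈ 0.758.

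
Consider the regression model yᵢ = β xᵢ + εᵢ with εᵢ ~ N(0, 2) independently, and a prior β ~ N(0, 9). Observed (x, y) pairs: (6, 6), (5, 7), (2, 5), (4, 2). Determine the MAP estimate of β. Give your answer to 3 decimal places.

β̂_MAP = 1.096

log p(β | y) = −Σ(yᵢ − βxᵢ)²/(2·2) − β²/(2·9) + const.
Setting the derivative to zero: Σxᵢ(yᵢ − βxᵢ)/2 − β/9 = 0, so β = Σxᵢyᵢ / (Σxᵢ² + σ²/τ²).
Σxᵢyᵢ = 6·6 + 5·7 + 2·5 + 4·2 = 89; Σxᵢ² = 81; σ²/τ² = 2/9.
β̂_MAP = 89 / (81 + 2/9) = 89/(731/9) = 801/731 ≈ 1.096.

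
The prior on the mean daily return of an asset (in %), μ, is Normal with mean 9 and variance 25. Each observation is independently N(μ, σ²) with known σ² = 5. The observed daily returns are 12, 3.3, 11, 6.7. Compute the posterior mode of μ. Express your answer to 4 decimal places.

n = 4; x̄ = (12 + 3.3 + 11 + 6.7)/4 = 33/4 = 8.25.
For a Normal prior and Normal likelihood with known variance, the posterior is Normal; its mode equals its mean, the precision-weighted average.
Prior precision 1/σ₀² = 1/25 = 0.04; data precision n/σ² = 4/5 = 0.8.
μ̂ = (0.04·9 + 0.8·8.25) / (0.04 + 0.8) = 6.96/0.84 = 58/7 ≈ 8.2857.

μ̂_MAP = 8.2857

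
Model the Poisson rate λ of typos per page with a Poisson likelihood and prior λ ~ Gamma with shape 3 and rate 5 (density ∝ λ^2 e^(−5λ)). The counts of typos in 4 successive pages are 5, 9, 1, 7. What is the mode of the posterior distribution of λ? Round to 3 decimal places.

λ̂_MAP = 2.667

Σxᵢ = 5+9+1+7 = 22, with n = 4.
Posterior ∝ λ^2e^(−5λ) · λ^22e^(−4λ) = λ^24e^(−9λ), i.e. Gamma(shape=25, rate=9).
The mode of a Gamma(a, b) with a ≥ 1 (shape–rate) is (a−1)/b = 24/9 ≈ 2.667.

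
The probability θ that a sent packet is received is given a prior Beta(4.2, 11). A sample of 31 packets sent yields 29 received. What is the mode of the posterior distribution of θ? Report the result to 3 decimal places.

θ̂_MAP = 0.729

Prior: Beta(4.2, 11).
Data: 29 successes in 31 trials. The binomial likelihood contributes θ^29(1−θ)^2, so the posterior is Beta(4.2+29, 11+2) = Beta(33.2, 13).
For Beta(a, b) with a, b > 1 the mode is (a−1)/(a+b−2) = 32.2/44.2 ≈ 0.729.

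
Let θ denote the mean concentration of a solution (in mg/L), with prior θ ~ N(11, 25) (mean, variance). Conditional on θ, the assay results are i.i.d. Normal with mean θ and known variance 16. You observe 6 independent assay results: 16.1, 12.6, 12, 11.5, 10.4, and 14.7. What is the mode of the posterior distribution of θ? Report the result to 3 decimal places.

θ̂_MAP = 12.702

n = 6; x̄ = (16.1 + 12.6 + 12 + 11.5 + 10.4 + 14.7)/6 = 77.3/6 = 773/60 ≈ 12.8833.
For a Normal prior and Normal likelihood with known variance, the posterior is Normal; its mode equals its mean, the precision-weighted average.
Prior precision 1/σ₀² = 1/25 = 0.04; data precision n/σ² = 6/16 = 0.375.
θ̂ = (0.04·11 + 0.375·(773/60)) / (0.04 + 0.375) = 5.27125/0.415 = 4217/332 ≈ 12.702.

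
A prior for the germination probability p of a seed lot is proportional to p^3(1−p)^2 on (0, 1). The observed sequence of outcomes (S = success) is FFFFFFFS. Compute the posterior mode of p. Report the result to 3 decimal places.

The prior density ∝ p^3(1−p)^2 is the kernel of Beta(4, 3).
Data: 1 success in 8 trials (from the sequence). The binomial likelihood contributes p(1−p)^7, so the posterior is Beta(4+1, 3+7) = Beta(5, 10).
For Beta(a, b) with a, b > 1 the mode is (a−1)/(a+b−2) = 4/13 ≈ 0.308.

p̂_MAP = 0.308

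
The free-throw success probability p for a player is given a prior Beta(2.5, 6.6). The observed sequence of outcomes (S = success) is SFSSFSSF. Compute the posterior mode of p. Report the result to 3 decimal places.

p̂_MAP = 0.430

Prior: Beta(2.5, 6.6).
Data: 5 successes in 8 trials (from the sequence). The binomial likelihood contributes p^5(1−p)^3, so the posterior is Beta(2.5+5, 6.6+3) = Beta(7.5, 9.6).
For Beta(a, b) with a, b > 1 the mode is (a−1)/(a+b−2) = 6.5/15.1 ≈ 0.430.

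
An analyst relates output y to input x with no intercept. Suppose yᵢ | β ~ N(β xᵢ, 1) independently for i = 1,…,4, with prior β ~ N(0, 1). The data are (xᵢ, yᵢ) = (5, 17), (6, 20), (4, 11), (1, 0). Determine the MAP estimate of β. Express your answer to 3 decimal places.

β̂_MAP = 3.152

log p(β | y) = −Σ(yᵢ − βxᵢ)²/(2·1) − β²/(2·1) + const.
Setting the derivative to zero: Σxᵢ(yᵢ − βxᵢ)/1 − β/1 = 0, so β = Σxᵢyᵢ / (Σxᵢ² + σ²/τ²).
Σxᵢyᵢ = 5·17 + 6·20 + 4·11 + 1·0 = 249; Σxᵢ² = 78; σ²/τ² = 1.
β̂_MAP = 249 / (78 + 1) = 249/79 ≈ 3.152.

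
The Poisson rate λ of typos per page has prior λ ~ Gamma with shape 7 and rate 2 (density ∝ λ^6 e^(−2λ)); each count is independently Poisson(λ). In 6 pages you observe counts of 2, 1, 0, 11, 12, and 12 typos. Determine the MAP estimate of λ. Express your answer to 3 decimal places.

Σxᵢ = 2+1+0+11+12+12 = 38, with n = 6.
Posterior ∝ λ^6e^(−2λ) · λ^38e^(−6λ) = λ^44e^(−8λ), i.e. Gamma(shape=45, rate=8).
The mode of a Gamma(a, b) with a ≥ 1 (shape–rate) is (a−1)/b = 44/8 ≈ 5.500.

λ̂_MAP = 5.500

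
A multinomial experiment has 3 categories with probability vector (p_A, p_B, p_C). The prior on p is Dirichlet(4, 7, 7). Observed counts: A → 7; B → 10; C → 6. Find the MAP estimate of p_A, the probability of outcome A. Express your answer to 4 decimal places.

The posterior is Dirichlet(αᵢ + nᵢ) = Dirichlet(11, 17, 13).
For a Dirichlet(a₁,…,a_K) with all aᵢ > 1, the mode has j-th component (aⱼ − 1)/(Σaᵢ − K).
Here Σaᵢ = 41 and K = 3, so p_A = (11 − 1)/(41 − 3) = 10/38 ≈ 0.2632.

MAP estimate of p_A = 0.2632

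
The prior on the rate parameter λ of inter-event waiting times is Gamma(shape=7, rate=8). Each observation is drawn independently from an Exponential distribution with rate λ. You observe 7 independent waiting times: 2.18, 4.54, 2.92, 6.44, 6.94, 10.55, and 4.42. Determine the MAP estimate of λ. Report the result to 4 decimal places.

λ̂_MAP = 0.2827

The Exponential(rate=λ) likelihood is ∝ λ^n e^(−λΣtᵢ). Here n = 7 and Σtᵢ = 2.18 + 4.54 + 2.92 + 6.44 + 6.94 + 10.55 + 4.42 = 37.99.
Posterior ∝ λ^6e^(−8λ) · λ^7e^(−37.99λ) = λ^13e^(−45.99λ), i.e. Gamma(14, 45.99).
Mode = (a−1)/b = 13/45.99 ≈ 0.2827.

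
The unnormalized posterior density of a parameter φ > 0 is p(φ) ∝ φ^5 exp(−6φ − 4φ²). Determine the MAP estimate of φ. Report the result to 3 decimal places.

ℓ'(φ) = 5/φ − 6 − 8φ. Setting this to zero and multiplying by φ: 8φ² + 6φ − 5 = 0.
φ = (−6 + √(6² + 4·8·5)) / (2·8) = (−6 + √196) / 16 = (−6 + 14)/16 = 1/2.
ℓ''(φ) = −5/φ² − 8 < 0, confirming a maximum.

φ̂_MAP = 0.500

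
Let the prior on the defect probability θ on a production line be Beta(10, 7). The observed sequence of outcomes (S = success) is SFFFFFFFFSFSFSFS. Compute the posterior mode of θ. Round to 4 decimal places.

θ̂_MAP = 0.4516

Prior: Beta(10, 7).
Data: 5 successes in 16 trials (from the sequence). The binomial likelihood contributes θ^5(1−θ)^11, so the posterior is Beta(10+5, 7+11) = Beta(15, 18).
For Beta(a, b) with a, b > 1 the mode is (a−1)/(a+b−2) = 14/31 ≈ 0.4516.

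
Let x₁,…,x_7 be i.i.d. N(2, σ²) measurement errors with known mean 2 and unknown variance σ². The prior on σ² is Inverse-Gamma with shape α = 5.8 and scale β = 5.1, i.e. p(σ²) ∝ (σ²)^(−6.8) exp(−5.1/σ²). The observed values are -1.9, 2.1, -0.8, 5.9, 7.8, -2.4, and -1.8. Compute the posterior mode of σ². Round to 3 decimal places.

σ̂²_MAP = 5.627

Sum of squared deviations about the known mean: SS = (-1.9−2)² + (2.1−2)² + (-0.8−2)² + (5.9−2)² + (7.8−2)² + (-2.4−2)² + (-1.8−2)² = 105.71.
The Normal likelihood contributes (σ²)^(−n/2) exp(−SS/(2σ²)), so the posterior is Inverse-Gamma(α + n/2, β + SS/2) = Inverse-Gamma(9.3, 57.955).
The mode of Inverse-Gamma(a, b) is b/(a+1) = 57.955/10.3 ≈ 5.627.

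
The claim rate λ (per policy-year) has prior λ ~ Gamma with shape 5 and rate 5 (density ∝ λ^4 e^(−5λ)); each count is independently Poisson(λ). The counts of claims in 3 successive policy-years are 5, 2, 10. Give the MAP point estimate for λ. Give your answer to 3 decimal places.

Σxᵢ = 5+2+10 = 17, with n = 3.
Posterior ∝ λ^4e^(−5λ) · λ^17e^(−3λ) = λ^21e^(−8λ), i.e. Gamma(shape=22, rate=8).
The mode of a Gamma(a, b) with a ≥ 1 (shape–rate) is (a−1)/b = 21/8 ≈ 2.625.

λ̂_MAP = 2.625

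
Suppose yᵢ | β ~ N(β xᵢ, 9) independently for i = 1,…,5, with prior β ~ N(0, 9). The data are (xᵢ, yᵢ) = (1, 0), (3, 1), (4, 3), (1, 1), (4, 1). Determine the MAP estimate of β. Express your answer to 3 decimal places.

log p(β | y) = −Σ(yᵢ − βxᵢ)²/(2·9) − β²/(2·9) + const.
Setting the derivative to zero: Σxᵢ(yᵢ − βxᵢ)/9 − β/9 = 0, so β = Σxᵢyᵢ / (Σxᵢ² + σ²/τ²).
Σxᵢyᵢ = 1·0 + 3·1 + 4·3 + 1·1 + 4·1 = 20; Σxᵢ² = 43; σ²/τ² = 1.
β̂_MAP = 20 / (43 + 1) = 20/44 ≈ 0.455.

β̂_MAP = 0.455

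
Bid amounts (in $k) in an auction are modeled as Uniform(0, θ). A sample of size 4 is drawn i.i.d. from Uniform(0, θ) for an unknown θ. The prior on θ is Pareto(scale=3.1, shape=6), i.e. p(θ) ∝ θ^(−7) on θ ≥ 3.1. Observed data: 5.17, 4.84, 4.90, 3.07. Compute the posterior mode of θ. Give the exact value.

θ̂_MAP = 5.17

The Uniform(0, θ) likelihood is θ^(−n) for θ ≥ max(xᵢ), zero otherwise. Here max(xᵢ) = 5.17.
Posterior ∝ θ^(−7) · θ^(−4) = θ^(−11) on θ ≥ max(3.1, 5.17) = 5.17.
This density is strictly decreasing in θ, so the posterior mode lies at the lower boundary of the support.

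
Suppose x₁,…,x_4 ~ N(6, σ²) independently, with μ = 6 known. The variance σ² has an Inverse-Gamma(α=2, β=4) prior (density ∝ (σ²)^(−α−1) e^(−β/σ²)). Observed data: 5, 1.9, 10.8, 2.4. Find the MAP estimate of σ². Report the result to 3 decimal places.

Sum of squared deviations about the known mean: SS = (5−6)² + (1.9−6)² + (10.8−6)² + (2.4−6)² = 53.81.
The Normal likelihood contributes (σ²)^(−n/2) exp(−SS/(2σ²)), so the posterior is Inverse-Gamma(α + n/2, β + SS/2) = Inverse-Gamma(4, 30.905).
The mode of Inverse-Gamma(a, b) is b/(a+1) = 30.905/5 ≈ 6.181.

σ̂²_MAP = 6.181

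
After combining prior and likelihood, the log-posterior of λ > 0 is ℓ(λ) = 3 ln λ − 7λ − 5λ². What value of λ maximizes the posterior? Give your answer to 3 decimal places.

λ̂_MAP = 0.300

ℓ'(λ) = 3/λ − 7 − 10λ. Setting this to zero and multiplying by λ: 10λ² + 7λ − 3 = 0.
λ = (−7 + √(7² + 4·10·3)) / (2·10) = (−7 + √169) / 20 = (−7 + 13)/20 = 3/10.
ℓ''(λ) = −3/λ² − 10 < 0, confirming a maximum.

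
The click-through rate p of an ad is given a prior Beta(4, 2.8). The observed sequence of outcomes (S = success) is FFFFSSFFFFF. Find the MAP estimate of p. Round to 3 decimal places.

p̂_MAP = 0.316

Prior: Beta(4, 2.8).
Data: 2 successes in 11 trials (from the sequence). The binomial likelihood contributes p^2(1−p)^9, so the posterior is Beta(4+2, 2.8+9) = Beta(6, 11.8).
For Beta(a, b) with a, b > 1 the mode is (a−1)/(a+b−2) = 5/15.8 ≈ 0.316.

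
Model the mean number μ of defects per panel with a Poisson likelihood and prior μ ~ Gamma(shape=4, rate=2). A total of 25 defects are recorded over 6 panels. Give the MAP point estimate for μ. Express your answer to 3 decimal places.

Σxᵢ = 25, n = 6.
Posterior ∝ μ^3e^(−2μ) · μ^25e^(−6μ) = μ^28e^(−8μ), i.e. Gamma(shape=29, rate=8).
The mode of a Gamma(a, b) with a ≥ 1 (shape–rate) is (a−1)/b = 28/8 ≈ 3.500.

μ̂_MAP = 3.500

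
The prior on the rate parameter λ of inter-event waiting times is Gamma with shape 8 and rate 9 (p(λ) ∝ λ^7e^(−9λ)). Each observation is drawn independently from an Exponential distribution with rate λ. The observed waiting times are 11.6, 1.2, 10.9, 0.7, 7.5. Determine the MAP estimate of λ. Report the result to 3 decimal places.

λ̂_MAP = 0.293

The Exponential(rate=λ) likelihood is ∝ λ^n e^(−λΣtᵢ). Here n = 5 and Σtᵢ = 11.6 + 1.2 + 10.9 + 0.7 + 7.5 = 31.9.
Posterior ∝ λ^7e^(−9λ) · λ^5e^(−31.9λ) = λ^12e^(−40.9λ), i.e. Gamma(13, 40.9).
Mode = (a−1)/b = 12/40.9 ≈ 0.293.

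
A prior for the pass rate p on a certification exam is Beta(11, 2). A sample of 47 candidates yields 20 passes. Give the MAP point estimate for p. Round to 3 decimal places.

p̂_MAP = 0.517

Prior: Beta(11, 2).
Data: 20 successes in 47 trials. The binomial likelihood contributes p^20(1−p)^27, so the posterior is Beta(11+20, 2+27) = Beta(31, 29).
For Beta(a, b) with a, b > 1 the mode is (a−1)/(a+b−2) = 30/58 ≈ 0.517.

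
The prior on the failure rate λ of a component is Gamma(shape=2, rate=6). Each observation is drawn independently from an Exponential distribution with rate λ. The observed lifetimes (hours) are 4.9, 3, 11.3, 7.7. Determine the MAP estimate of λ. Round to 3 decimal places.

λ̂_MAP = 0.152

The Exponential(rate=λ) likelihood is ∝ λ^n e^(−λΣtᵢ). Here n = 4 and Σtᵢ = 4.9 + 3 + 11.3 + 7.7 = 26.9.
Posterior ∝ λe^(−6λ) · λ^4e^(−26.9λ) = λ^5e^(−32.9λ), i.e. Gamma(6, 32.9).
Mode = (a−1)/b = 5/32.9 ≈ 0.152.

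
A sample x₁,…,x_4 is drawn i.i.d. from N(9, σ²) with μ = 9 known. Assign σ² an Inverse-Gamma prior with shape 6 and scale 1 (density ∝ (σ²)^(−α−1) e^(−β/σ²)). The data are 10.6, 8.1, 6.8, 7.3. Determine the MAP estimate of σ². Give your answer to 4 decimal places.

Sum of squared deviations about the known mean: SS = (10.6−9)² + (8.1−9)² + (6.8−9)² + (7.3−9)² = 11.1.
The Normal likelihood contributes (σ²)^(−n/2) exp(−SS/(2σ²)), so the posterior is Inverse-Gamma(α + n/2, β + SS/2) = Inverse-Gamma(8, 6.55).
The mode of Inverse-Gamma(a, b) is b/(a+1) = 6.55/9 ≈ 0.7278.

σ̂²_MAP = 0.7278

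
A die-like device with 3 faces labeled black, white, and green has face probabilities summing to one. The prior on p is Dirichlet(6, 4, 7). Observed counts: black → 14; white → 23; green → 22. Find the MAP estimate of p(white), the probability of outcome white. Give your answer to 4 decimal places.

MAP estimate of p(white) = 0.3562

The posterior is Dirichlet(αᵢ + nᵢ) = Dirichlet(20, 27, 29).
For a Dirichlet(a₁,…,a_K) with all aᵢ > 1, the mode has j-th component (aⱼ − 1)/(Σaᵢ − K).
Here Σaᵢ = 76 and K = 3, so p(white) = (27 − 1)/(76 − 3) = 26/73 ≈ 0.3562.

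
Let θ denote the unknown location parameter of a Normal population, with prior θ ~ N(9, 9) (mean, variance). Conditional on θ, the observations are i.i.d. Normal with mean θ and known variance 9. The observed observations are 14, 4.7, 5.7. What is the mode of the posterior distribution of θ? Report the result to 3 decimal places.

n = 3; x̄ = (14 + 4.7 + 5.7)/3 = 24.4/3 = 122/15 ≈ 8.1333.
For a Normal prior and Normal likelihood with known variance, the posterior is Normal; its mode equals its mean, the precision-weighted average.
Prior precision 1/σ₀² = 1/9; data precision n/σ² = 3/9 = 1/3.
θ̂ = ((1/9)·9 + (1/3)·(122/15)) / (1/9 + 1/3) = (167/45)/(4/9) = 8.350.

θ̂_MAP = 8.350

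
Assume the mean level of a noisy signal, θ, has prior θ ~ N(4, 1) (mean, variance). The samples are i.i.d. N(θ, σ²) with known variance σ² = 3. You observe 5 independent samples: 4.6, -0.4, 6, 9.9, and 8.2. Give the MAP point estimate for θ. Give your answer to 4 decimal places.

θ̂_MAP = 5.0375

n = 5; x̄ = (4.6 + (-0.4) + 6 + 9.9 + 8.2)/5 = 28.3/5 = 5.66.
For a Normal prior and Normal likelihood with known variance, the posterior is Normal; its mode equals its mean, the precision-weighted average.
Prior precision 1/σ₀² = 1/1 = 1; data precision n/σ² = 5/3.
θ̂ = (1·4 + (5/3)·5.66) / (1 + 5/3) = (403/30)/(8/3) = 5.0375.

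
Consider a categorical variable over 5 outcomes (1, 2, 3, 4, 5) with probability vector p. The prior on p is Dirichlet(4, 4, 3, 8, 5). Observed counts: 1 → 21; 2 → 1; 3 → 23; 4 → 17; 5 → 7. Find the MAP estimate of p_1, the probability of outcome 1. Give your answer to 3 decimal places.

MAP estimate: 0.273

The posterior is Dirichlet(αᵢ + nᵢ) = Dirichlet(25, 5, 26, 25, 12).
For a Dirichlet(a₁,…,a_K) with all aᵢ > 1, the mode has j-th component (aⱼ − 1)/(Σaᵢ − K).
Here Σaᵢ = 93 and K = 5, so p_1 = (25 − 1)/(93 − 5) = 24/88 ≈ 0.273.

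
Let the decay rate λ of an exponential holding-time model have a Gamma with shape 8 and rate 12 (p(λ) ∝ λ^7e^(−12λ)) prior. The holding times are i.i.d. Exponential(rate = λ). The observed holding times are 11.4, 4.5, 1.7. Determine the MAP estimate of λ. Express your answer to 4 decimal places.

λ̂_MAP = 0.3378

The Exponential(rate=λ) likelihood is ∝ λ^n e^(−λΣtᵢ). Here n = 3 and Σtᵢ = 11.4 + 4.5 + 1.7 = 17.6.
Posterior ∝ λ^7e^(−12λ) · λ^3e^(−17.6λ) = λ^10e^(−29.6λ), i.e. Gamma(11, 29.6).
Mode = (a−1)/b = 10/29.6 ≈ 0.3378.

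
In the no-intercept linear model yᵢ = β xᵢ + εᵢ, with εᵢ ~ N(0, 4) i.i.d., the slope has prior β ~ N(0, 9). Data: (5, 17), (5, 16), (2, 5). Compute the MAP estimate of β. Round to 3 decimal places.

log p(β | y) = −Σ(yᵢ − βxᵢ)²/(2·4) − β²/(2·9) + const.
Setting the derivative to zero: Σxᵢ(yᵢ − βxᵢ)/4 − β/9 = 0, so β = Σxᵢyᵢ / (Σxᵢ² + σ²/τ²).
Σxᵢyᵢ = 5·17 + 5·16 + 2·5 = 175; Σxᵢ² = 54; σ²/τ² = 4/9.
β̂_MAP = 175 / (54 + 4/9) = 175/(490/9) = 45/14 ≈ 3.214.

β̂_MAP = 3.214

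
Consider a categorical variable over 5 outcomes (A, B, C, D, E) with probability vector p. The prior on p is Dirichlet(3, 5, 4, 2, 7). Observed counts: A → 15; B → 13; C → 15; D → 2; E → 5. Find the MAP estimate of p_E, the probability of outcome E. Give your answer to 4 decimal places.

The posterior is Dirichlet(αᵢ + nᵢ) = Dirichlet(18, 18, 19, 4, 12).
For a Dirichlet(a₁,…,a_K) with all aᵢ > 1, the mode has j-th component (aⱼ − 1)/(Σaᵢ − K).
Here Σaᵢ = 71 and K = 5, so p_E = (12 − 1)/(71 − 5) = 11/66 ≈ 0.1667.

MAP estimate of p_E = 0.1667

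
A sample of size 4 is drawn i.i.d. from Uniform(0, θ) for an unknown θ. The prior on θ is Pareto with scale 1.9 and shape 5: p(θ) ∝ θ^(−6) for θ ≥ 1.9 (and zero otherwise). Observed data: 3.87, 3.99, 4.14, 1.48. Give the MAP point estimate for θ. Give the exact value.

θ̂_MAP = 4.14

The Uniform(0, θ) likelihood is θ^(−n) for θ ≥ max(xᵢ), zero otherwise. Here max(xᵢ) = 4.14.
Posterior ∝ θ^(−6) · θ^(−4) = θ^(−10) on θ ≥ max(1.9, 4.14) = 4.14.
This density is strictly decreasing in θ, so the posterior mode lies at the lower boundary of the support.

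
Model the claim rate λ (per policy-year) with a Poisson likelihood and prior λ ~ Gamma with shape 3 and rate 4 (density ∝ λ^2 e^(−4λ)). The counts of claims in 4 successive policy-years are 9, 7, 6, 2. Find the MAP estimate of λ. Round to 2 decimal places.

λ̂_MAP = 3.25

Σxᵢ = 9+7+6+2 = 24, with n = 4.
Posterior ∝ λ^2e^(−4λ) · λ^24e^(−4λ) = λ^26e^(−8λ), i.e. Gamma(shape=27, rate=8).
The mode of a Gamma(a, b) with a ≥ 1 (shape–rate) is (a−1)/b = 26/8 ≈ 3.25.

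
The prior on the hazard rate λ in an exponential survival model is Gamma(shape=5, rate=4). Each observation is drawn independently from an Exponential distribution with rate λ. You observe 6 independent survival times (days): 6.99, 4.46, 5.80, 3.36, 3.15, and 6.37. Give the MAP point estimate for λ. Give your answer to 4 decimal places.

λ̂_MAP = 0.2930

The Exponential(rate=λ) likelihood is ∝ λ^n e^(−λΣtᵢ). Here n = 6 and Σtᵢ = 6.99 + 4.46 + 5.80 + 3.36 + 3.15 + 6.37 = 30.13.
Posterior ∝ λ^4e^(−4λ) · λ^6e^(−30.13λ) = λ^10e^(−34.13λ), i.e. Gamma(11, 34.13).
Mode = (a−1)/b = 10/34.13 ≈ 0.2930.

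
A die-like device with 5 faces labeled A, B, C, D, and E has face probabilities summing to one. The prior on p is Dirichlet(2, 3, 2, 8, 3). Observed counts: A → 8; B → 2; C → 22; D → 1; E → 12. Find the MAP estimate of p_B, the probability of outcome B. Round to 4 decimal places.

MAP estimate of p_B = 0.0690

The posterior is Dirichlet(αᵢ + nᵢ) = Dirichlet(10, 5, 24, 9, 15).
For a Dirichlet(a₁,…,a_K) with all aᵢ > 1, the mode has j-th component (aⱼ − 1)/(Σaᵢ − K).
Here Σaᵢ = 63 and K = 5, so p_B = (5 − 1)/(63 − 5) = 4/58 ≈ 0.0690.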